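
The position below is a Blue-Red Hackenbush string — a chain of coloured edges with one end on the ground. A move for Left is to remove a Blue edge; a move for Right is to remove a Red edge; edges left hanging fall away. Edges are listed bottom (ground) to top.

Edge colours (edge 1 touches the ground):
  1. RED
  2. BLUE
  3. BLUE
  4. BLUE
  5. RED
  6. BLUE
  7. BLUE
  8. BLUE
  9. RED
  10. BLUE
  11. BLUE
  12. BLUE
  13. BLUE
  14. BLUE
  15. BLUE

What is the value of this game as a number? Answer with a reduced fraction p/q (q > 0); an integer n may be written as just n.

-2177/16384

G(R) = { ∅ | 0 } so -1
G(RB) = { -1 | 0 } so -1/2
G(RBB) = { -1 -1/2 | 0 } so -1/4
G(RBBB) = { -1 -1/2 -1/4 | 0 } so -1/8
G(RBBBR) = { -1 -1/2 -1/4 | -1/8 0 } so -3/16
G(RBBBRB) = { -1 -1/2 -1/4 -3/16 | -1/8 0 } so -5/32
G(RBBBRBB) = { -1 -1/2 -1/4 -3/16 -5/32 | -1/8 0 } so -9/64
G(RBBBRBBB) = { -1 -1/2 -1/4 -3/16 -5/32 -9/64 | -1/8 0 } so -17/128
G(RBBBRBBBR) = { -1 -1/2 -1/4 -3/16 -5/32 -9/64 | -17/128 -1/8 0 } so -35/256
G(RBBBRBBBRB) = { -1 -1/2 -1/4 -3/16 -5/32 -9/64 -35/256 | -17/128 -1/8 0 } so -69/512
G(RBBBRBBBRBB) = { -1 -1/2 -1/4 -3/16 -5/32 -9/64 -35/256 -69/512 | -17/128 -1/8 0 } so -137/1024
G(RBBBRBBBRBBB) = { -1 -1/2 -1/4 -3/16 -5/32 -9/64 -35/256 -69/512 -137/1024 | -17/128 -1/8 0 } so -273/2048
G(RBBBRBBBRBBBB) = { -1 -1/2 -1/4 -3/16 -5/32 -9/64 -35/256 -69/512 -137/1024 -273/2048 | -17/128 -1/8 0 } so -545/4096
G(RBBBRBBBRBBBBB) = { -1 -1/2 -1/4 -3/16 -5/32 -9/64 -35/256 -69/512 -137/1024 -273/2048 -545/4096 | -17/128 -1/8 0 } so -1089/8192
G(RBBBRBBBRBBBBBB) = { -1 -1/2 -1/4 -3/16 -5/32 -9/64 -35/256 -69/512 -137/1024 -273/2048 -545/4096 -1089/8192 | -17/128 -1/8 0 } so -2177/16384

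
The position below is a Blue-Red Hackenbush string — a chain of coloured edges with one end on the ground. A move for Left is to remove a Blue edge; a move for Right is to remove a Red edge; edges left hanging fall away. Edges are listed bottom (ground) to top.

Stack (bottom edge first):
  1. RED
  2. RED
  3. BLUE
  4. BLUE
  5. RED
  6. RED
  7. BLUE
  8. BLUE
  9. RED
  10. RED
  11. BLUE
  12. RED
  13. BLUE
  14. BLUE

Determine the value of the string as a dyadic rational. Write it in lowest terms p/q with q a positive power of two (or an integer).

-5737/4096

step 1: add RED to get R; options L={ — } R={ 0 } = -1
step 2: add RED to get RR; options L={ — } R={ -1 0 } = -2
step 3: add BLUE to get RRB; options L={ -2 } R={ -1 0 } = -3/2
step 4: add BLUE to get RRBB; options L={ -2 -3/2 } R={ -1 0 } = -5/4
step 5: add RED to get RRBBR; options L={ -2 -3/2 } R={ -5/4 -1 0 } = -11/8
step 6: add RED to get RRBBRR; options L={ -2 -3/2 } R={ -11/8 -5/4 -1 0 } = -23/16
step 7: add BLUE to get RRBBRRB; options L={ -2 -3/2 -23/16 } R={ -11/8 -5/4 -1 0 } = -45/32
step 8: add BLUE to get RRBBRRBB; options L={ -2 -3/2 -23/16 -45/32 } R={ -11/8 -5/4 -1 0 } = -89/64
step 9: add RED to get RRBBRRBBR; options L={ -2 -3/2 -23/16 -45/32 } R={ -89/64 -11/8 -5/4 -1 0 } = -179/128
step 10: add RED to get RRBBRRBBRR; options L={ -2 -3/2 -23/16 -45/32 } R={ -179/128 -89/64 -11/8 -5/4 -1 0 } = -359/256
step 11: add BLUE to get RRBBRRBBRRB; options L={ -2 -3/2 -23/16 -45/32 -359/256 } R={ -179/128 -89/64 -11/8 -5/4 -1 0 } = -717/512
step 12: add RED to get RRBBRRBBRRBR; options L={ -2 -3/2 -23/16 -45/32 -359/256 } R={ -717/512 -179/128 -89/64 -11/8 -5/4 -1 0 } = -1435/1024
step 13: add BLUE to get RRBBRRBBRRBRB; options L={ -2 -3/2 -23/16 -45/32 -359/256 -1435/1024 } R={ -717/512 -179/128 -89/64 -11/8 -5/4 -1 0 } = -2869/2048
step 14: add BLUE to get RRBBRRBBRRBRBB; options L={ -2 -3/2 -23/16 -45/32 -359/256 -1435/1024 -2869/2048 } R={ -717/512 -179/128 -89/64 -11/8 -5/4 -1 0 } = -5737/4096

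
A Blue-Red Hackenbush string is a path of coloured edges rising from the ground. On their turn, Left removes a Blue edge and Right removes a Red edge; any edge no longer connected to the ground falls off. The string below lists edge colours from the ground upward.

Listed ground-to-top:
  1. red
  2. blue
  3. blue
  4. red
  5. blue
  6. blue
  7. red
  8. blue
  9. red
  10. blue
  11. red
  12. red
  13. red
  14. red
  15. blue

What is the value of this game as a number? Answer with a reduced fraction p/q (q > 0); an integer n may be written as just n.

-4797/16384

Build value(s[:k]) for k = 1..15, string s = red blue blue red blue blue red blue red blue red red red red blue.
1 of 15 · r · max L −∞ · min R 0 → -1
2 of 15 · rb · max L -1 · min R 0 → -1/2
3 of 15 · rbb · max L -1/2 · min R 0 → -1/4
4 of 15 · rbbr · max L -1/2 · min R -1/4 → -3/8
5 of 15 · rbbrb · max L -3/8 · min R -1/4 → -5/16
6 of 15 · rbbrbb · max L -5/16 · min R -1/4 → -9/32
7 of 15 · rbbrbbr · max L -5/16 · min R -9/32 → -19/64
8 of 15 · rbbrbbrb · max L -19/64 · min R -9/32 → -37/128
9 of 15 · rbbrbbrbr · max L -19/64 · min R -37/128 → -75/256
10 of 15 · rbbrbbrbrb · max L -75/256 · min R -37/128 → -149/512
11 of 15 · rbbrbbrbrbr · max L -75/256 · min R -149/512 → -299/1024
12 of 15 · rbbrbbrbrbrr · max L -75/256 · min R -299/1024 → -599/2048
13 of 15 · rbbrbbrbrbrrr · max L -75/256 · min R -599/2048 → -1199/4096
14 of 15 · rbbrbbrbrbrrrr · max L -75/256 · min R -1199/4096 → -2399/8192
15 of 15 · rbbrbbrbrbrrrrb · max L -2399/8192 · min R -1199/4096 → -4797/16384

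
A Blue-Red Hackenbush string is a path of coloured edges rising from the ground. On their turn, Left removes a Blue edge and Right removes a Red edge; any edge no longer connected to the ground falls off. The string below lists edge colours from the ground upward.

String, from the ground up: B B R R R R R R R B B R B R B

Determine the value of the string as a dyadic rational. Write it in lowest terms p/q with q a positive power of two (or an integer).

8299/8192

edge 1 of 15 (B): { 0 | (no moves) } — 1
edge 2 of 15 (B): { 0; 1 | (no moves) } — 2
edge 3 of 15 (R): { 0; 1 | 2 } — 3/2
edge 4 of 15 (R): { 0; 1 | 3/2; 2 } — 5/4
edge 5 of 15 (R): { 0; 1 | 5/4; 3/2; 2 } — 9/8
edge 6 of 15 (R): { 0; 1 | 9/8; 5/4; 3/2; 2 } — 17/16
edge 7 of 15 (R): { 0; 1 | 17/16; 9/8; 5/4; 3/2; 2 } — 33/32
edge 8 of 15 (R): { 0; 1 | 33/32; 17/16; 9/8; 5/4; 3/2; 2 } — 65/64
edge 9 of 15 (R): { 0; 1 | 65/64; 33/32; 17/16; 9/8; 5/4; 3/2; 2 } — 129/128
edge 10 of 15 (B): { 0; 1; 129/128 | 65/64; 33/32; 17/16; 9/8; 5/4; 3/2; 2 } — 259/256
edge 11 of 15 (B): { 0; 1; 129/128; 259/256 | 65/64; 33/32; 17/16; 9/8; 5/4; 3/2; 2 } — 519/512
edge 12 of 15 (R): { 0; 1; 129/128; 259/256 | 519/512; 65/64; 33/32; 17/16; 9/8; 5/4; 3/2; 2 } — 1037/1024
edge 13 of 15 (B): { 0; 1; 129/128; 259/256; 1037/1024 | 519/512; 65/64; 33/32; 17/16; 9/8; 5/4; 3/2; 2 } — 2075/2048
edge 14 of 15 (R): { 0; 1; 129/128; 259/256; 1037/1024 | 2075/2048; 519/512; 65/64; 33/32; 17/16; 9/8; 5/4; 3/2; 2 } — 4149/4096
edge 15 of 15 (B): { 0; 1; 129/128; 259/256; 1037/1024; 4149/4096 | 2075/2048; 519/512; 65/64; 33/32; 17/16; 9/8; 5/4; 3/2; 2 } — 8299/8192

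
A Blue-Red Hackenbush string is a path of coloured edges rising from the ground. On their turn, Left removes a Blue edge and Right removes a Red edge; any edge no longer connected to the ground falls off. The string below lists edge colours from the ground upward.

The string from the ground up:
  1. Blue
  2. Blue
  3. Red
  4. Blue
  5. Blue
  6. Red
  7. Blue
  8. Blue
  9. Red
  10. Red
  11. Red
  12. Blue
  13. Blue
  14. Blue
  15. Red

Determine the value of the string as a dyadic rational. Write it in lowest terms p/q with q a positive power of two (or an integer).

edge 1 of 15 (Blue): { 0 | none } so 1
edge 2 of 15 (Blue): { 0 1 | none } so 2
edge 3 of 15 (Red): { 0 1 | 2 } so 3/2
edge 4 of 15 (Blue): { 0 1 3/2 | 2 } so 7/4
edge 5 of 15 (Blue): { 0 1 3/2 7/4 | 2 } so 15/8
edge 6 of 15 (Red): { 0 1 3/2 7/4 | 15/8 2 } so 29/16
edge 7 of 15 (Blue): { 0 1 3/2 7/4 29/16 | 15/8 2 } so 59/32
edge 8 of 15 (Blue): { 0 1 3/2 7/4 29/16 59/32 | 15/8 2 } so 119/64
edge 9 of 15 (Red): { 0 1 3/2 7/4 29/16 59/32 | 119/64 15/8 2 } so 237/128
edge 10 of 15 (Red): { 0 1 3/2 7/4 29/16 59/32 | 237/128 119/64 15/8 2 } so 473/256
edge 11 of 15 (Red): { 0 1 3/2 7/4 29/16 59/32 | 473/256 237/128 119/64 15/8 2 } so 945/512
edge 12 of 15 (Blue): { 0 1 3/2 7/4 29/16 59/32 945/512 | 473/256 237/128 119/64 15/8 2 } so 1891/1024
edge 13 of 15 (Blue): { 0 1 3/2 7/4 29/16 59/32 945/512 1891/1024 | 473/256 237/128 119/64 15/8 2 } so 3783/2048
edge 14 of 15 (Blue): { 0 1 3/2 7/4 29/16 59/32 945/512 1891/1024 3783/2048 | 473/256 237/128 119/64 15/8 2 } so 7567/4096
edge 15 of 15 (Red): { 0 1 3/2 7/4 29/16 59/32 945/512 1891/1024 3783/2048 | 7567/4096 473/256 237/128 119/64 15/8 2 } so 15133/8192

15133/8192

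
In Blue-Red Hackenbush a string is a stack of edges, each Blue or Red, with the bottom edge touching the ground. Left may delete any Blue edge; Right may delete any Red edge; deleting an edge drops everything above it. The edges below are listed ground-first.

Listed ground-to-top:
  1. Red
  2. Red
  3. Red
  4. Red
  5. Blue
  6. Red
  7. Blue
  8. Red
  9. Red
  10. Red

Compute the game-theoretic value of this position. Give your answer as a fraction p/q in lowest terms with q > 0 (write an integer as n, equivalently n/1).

-239/64

Build G(s[:k]) for k = 1..10, string s = Red Red Red Red Blue Red Blue Red Red Red.
edge 1 of 10 (Red): {  | 0 } => -1
edge 2 of 10 (Red): {  | -1; 0 } => -2
edge 3 of 10 (Red): {  | -2; -1; 0 } => -3
edge 4 of 10 (Red): {  | -3; -2; -1; 0 } => -4
edge 5 of 10 (Blue): { -4 | -3; -2; -1; 0 } => -7/2
edge 6 of 10 (Red): { -4 | -7/2; -3; -2; -1; 0 } => -15/4
edge 7 of 10 (Blue): { -4; -15/4 | -7/2; -3; -2; -1; 0 } => -29/8
edge 8 of 10 (Red): { -4; -15/4 | -29/8; -7/2; -3; -2; -1; 0 } => -59/16
edge 9 of 10 (Red): { -4; -15/4 | -59/16; -29/8; -7/2; -3; -2; -1; 0 } => -119/32
edge 10 of 10 (Red): { -4; -15/4 | -119/32; -59/16; -29/8; -7/2; -3; -2; -1; 0 } => -239/64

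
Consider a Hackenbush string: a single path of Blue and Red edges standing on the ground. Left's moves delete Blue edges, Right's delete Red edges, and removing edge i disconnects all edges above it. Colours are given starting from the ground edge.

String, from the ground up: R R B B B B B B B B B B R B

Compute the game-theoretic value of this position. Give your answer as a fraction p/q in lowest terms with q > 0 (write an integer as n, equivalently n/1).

1 of 14 · R · max L −∞ · min R 0 — -1
2 of 14 · RR · max L −∞ · min R -1 — -2
3 of 14 · RRB · max L -2 · min R -1 — -3/2
4 of 14 · RRBB · max L -3/2 · min R -1 — -5/4
5 of 14 · RRBBB · max L -5/4 · min R -1 — -9/8
6 of 14 · RRBBBB · max L -9/8 · min R -1 — -17/16
7 of 14 · RRBBBBB · max L -17/16 · min R -1 — -33/32
8 of 14 · RRBBBBBB · max L -33/32 · min R -1 — -65/64
9 of 14 · RRBBBBBBB · max L -65/64 · min R -1 — -129/128
10 of 14 · RRBBBBBBBB · max L -129/128 · min R -1 — -257/256
11 of 14 · RRBBBBBBBBB · max L -257/256 · min R -1 — -513/512
12 of 14 · RRBBBBBBBBBB · max L -513/512 · min R -1 — -1025/1024
13 of 14 · RRBBBBBBBBBBR · max L -513/512 · min R -1025/1024 — -2051/2048
14 of 14 · RRBBBBBBBBBBRB · max L -2051/2048 · min R -1025/1024 — -4101/4096

-4101/4096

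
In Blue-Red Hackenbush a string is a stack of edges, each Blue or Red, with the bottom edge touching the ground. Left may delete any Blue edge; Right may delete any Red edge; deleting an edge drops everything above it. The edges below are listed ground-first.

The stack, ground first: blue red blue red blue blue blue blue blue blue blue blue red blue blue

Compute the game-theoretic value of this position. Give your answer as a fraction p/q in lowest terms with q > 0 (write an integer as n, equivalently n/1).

Recurse on prefixes of the 15-edge string blue red blue red blue blue blue blue blue blue blue blue red blue blue:
step 1: add blue to get b; options L={ 0 } R={  } gives 1
step 2: add red to get br; options L={ 0 } R={ 1 } gives 1/2
step 3: add blue to get brb; options L={ 0,1/2 } R={ 1 } gives 3/4
step 4: add red to get brbr; options L={ 0,1/2 } R={ 3/4,1 } gives 5/8
step 5: add blue to get brbrb; options L={ 0,1/2,5/8 } R={ 3/4,1 } gives 11/16
step 6: add blue to get brbrbb; options L={ 0,1/2,5/8,11/16 } R={ 3/4,1 } gives 23/32
step 7: add blue to get brbrbbb; options L={ 0,1/2,5/8,11/16,23/32 } R={ 3/4,1 } gives 47/64
step 8: add blue to get brbrbbbb; options L={ 0,1/2,5/8,11/16,23/32,47/64 } R={ 3/4,1 } gives 95/128
step 9: add blue to get brbrbbbbb; options L={ 0,1/2,5/8,11/16,23/32,47/64,95/128 } R={ 3/4,1 } gives 191/256
step 10: add blue to get brbrbbbbbb; options L={ 0,1/2,5/8,11/16,23/32,47/64,95/128,191/256 } R={ 3/4,1 } gives 383/512
step 11: add blue to get brbrbbbbbbb; options L={ 0,1/2,5/8,11/16,23/32,47/64,95/128,191/256,383/512 } R={ 3/4,1 } gives 767/1024
step 12: add blue to get brbrbbbbbbbb; options L={ 0,1/2,5/8,11/16,23/32,47/64,95/128,191/256,383/512,767/1024 } R={ 3/4,1 } gives 1535/2048
step 13: add red to get brbrbbbbbbbbr; options L={ 0,1/2,5/8,11/16,23/32,47/64,95/128,191/256,383/512,767/1024 } R={ 1535/2048,3/4,1 } gives 3069/4096
step 14: add blue to get brbrbbbbbbbbrb; options L={ 0,1/2,5/8,11/16,23/32,47/64,95/128,191/256,383/512,767/1024,3069/4096 } R={ 1535/2048,3/4,1 } gives 6139/8192
step 15: add blue to get brbrbbbbbbbbrbb; options L={ 0,1/2,5/8,11/16,23/32,47/64,95/128,191/256,383/512,767/1024,3069/4096,6139/8192 } R={ 1535/2048,3/4,1 } gives 12279/16384

12279/16384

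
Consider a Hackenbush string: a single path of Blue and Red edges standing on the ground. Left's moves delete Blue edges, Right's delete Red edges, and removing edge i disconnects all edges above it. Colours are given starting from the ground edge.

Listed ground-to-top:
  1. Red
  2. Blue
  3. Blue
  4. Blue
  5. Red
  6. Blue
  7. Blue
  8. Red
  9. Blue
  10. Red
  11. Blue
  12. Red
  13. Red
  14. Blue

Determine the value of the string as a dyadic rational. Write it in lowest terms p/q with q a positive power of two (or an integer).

Build G(s[:k]) for k = 1..14, string s = Red Blue Blue Blue Red Blue Blue Red Blue Red Blue Red Red Blue.
G(R) = { (no moves) | 0 } so -1
G(RB) = { -1 | 0 } so -1/2
G(RBB) = { -1; -1/2 | 0 } so -1/4
G(RBBB) = { -1; -1/2; -1/4 | 0 } so -1/8
G(RBBBR) = { -1; -1/2; -1/4 | -1/8; 0 } so -3/16
G(RBBBRB) = { -1; -1/2; -1/4; -3/16 | -1/8; 0 } so -5/32
G(RBBBRBB) = { -1; -1/2; -1/4; -3/16; -5/32 | -1/8; 0 } so -9/64
G(RBBBRBBR) = { -1; -1/2; -1/4; -3/16; -5/32 | -9/64; -1/8; 0 } so -19/128
G(RBBBRBBRB) = { -1; -1/2; -1/4; -3/16; -5/32; -19/128 | -9/64; -1/8; 0 } so -37/256
G(RBBBRBBRBR) = { -1; -1/2; -1/4; -3/16; -5/32; -19/128 | -37/256; -9/64; -1/8; 0 } so -75/512
G(RBBBRBBRBRB) = { -1; -1/2; -1/4; -3/16; -5/32; -19/128; -75/512 | -37/256; -9/64; -1/8; 0 } so -149/1024
G(RBBBRBBRBRBR) = { -1; -1/2; -1/4; -3/16; -5/32; -19/128; -75/512 | -149/1024; -37/256; -9/64; -1/8; 0 } so -299/2048
G(RBBBRBBRBRBRR) = { -1; -1/2; -1/4; -3/16; -5/32; -19/128; -75/512 | -299/2048; -149/1024; -37/256; -9/64; -1/8; 0 } so -599/4096
G(RBBBRBBRBRBRRB) = { -1; -1/2; -1/4; -3/16; -5/32; -19/128; -75/512; -599/4096 | -299/2048; -149/1024; -37/256; -9/64; -1/8; 0 } so -1197/8192

-1197/8192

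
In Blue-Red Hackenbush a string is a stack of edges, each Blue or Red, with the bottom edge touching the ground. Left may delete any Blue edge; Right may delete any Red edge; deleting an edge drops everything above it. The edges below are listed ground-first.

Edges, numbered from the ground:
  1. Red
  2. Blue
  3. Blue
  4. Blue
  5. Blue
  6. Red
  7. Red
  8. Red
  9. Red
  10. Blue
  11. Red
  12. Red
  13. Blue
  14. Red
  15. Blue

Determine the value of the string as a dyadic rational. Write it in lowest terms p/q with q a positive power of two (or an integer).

Prefix values for Red Blue Blue Blue Blue Red Red Red Red Blue Red Red Blue Red Blue via {L|R} + simplicity:
G_1 [R]  L=[·]  R=[0]  = -1
G_2 [RB]  L=[-1]  R=[0]  = -1/2
G_3 [RBB]  L=[-1; -1/2]  R=[0]  = -1/4
G_4 [RBBB]  L=[-1; -1/2; -1/4]  R=[0]  = -1/8
G_5 [RBBBB]  L=[-1; -1/2; -1/4; -1/8]  R=[0]  = -1/16
G_6 [RBBBBR]  L=[-1; -1/2; -1/4; -1/8]  R=[-1/16; 0]  = -3/32
G_7 [RBBBBRR]  L=[-1; -1/2; -1/4; -1/8]  R=[-3/32; -1/16; 0]  = -7/64
G_8 [RBBBBRRR]  L=[-1; -1/2; -1/4; -1/8]  R=[-7/64; -3/32; -1/16; 0]  = -15/128
G_9 [RBBBBRRRR]  L=[-1; -1/2; -1/4; -1/8]  R=[-15/128; -7/64; -3/32; -1/16; 0]  = -31/256
G_10 [RBBBBRRRRB]  L=[-1; -1/2; -1/4; -1/8; -31/256]  R=[-15/128; -7/64; -3/32; -1/16; 0]  = -61/512
G_11 [RBBBBRRRRBR]  L=[-1; -1/2; -1/4; -1/8; -31/256]  R=[-61/512; -15/128; -7/64; -3/32; -1/16; 0]  = -123/1024
G_12 [RBBBBRRRRBRR]  L=[-1; -1/2; -1/4; -1/8; -31/256]  R=[-123/1024; -61/512; -15/128; -7/64; -3/32; -1/16; 0]  = -247/2048
G_13 [RBBBBRRRRBRRB]  L=[-1; -1/2; -1/4; -1/8; -31/256; -247/2048]  R=[-123/1024; -61/512; -15/128; -7/64; -3/32; -1/16; 0]  = -493/4096
G_14 [RBBBBRRRRBRRBR]  L=[-1; -1/2; -1/4; -1/8; -31/256; -247/2048]  R=[-493/4096; -123/1024; -61/512; -15/128; -7/64; -3/32; -1/16; 0]  = -987/8192
G_15 [RBBBBRRRRBRRBRB]  L=[-1; -1/2; -1/4; -1/8; -31/256; -247/2048; -987/8192]  R=[-493/4096; -123/1024; -61/512; -15/128; -7/64; -3/32; -1/16; 0]  = -1973/16384

-1973/16384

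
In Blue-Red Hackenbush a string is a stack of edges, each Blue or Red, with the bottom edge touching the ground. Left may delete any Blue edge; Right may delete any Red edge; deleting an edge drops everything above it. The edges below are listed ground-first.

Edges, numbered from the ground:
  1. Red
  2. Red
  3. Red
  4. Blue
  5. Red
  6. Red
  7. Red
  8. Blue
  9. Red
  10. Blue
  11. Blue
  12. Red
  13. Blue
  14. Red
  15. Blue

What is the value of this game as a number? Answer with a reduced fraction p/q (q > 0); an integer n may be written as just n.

-11925/4096

Recurse on prefixes of the 15-edge string Red Red Red Blue Red Red Red Blue Red Blue Blue Red Blue Red Blue:
edge 1 of 15 (Red): { (no moves) | 0 } ⇒ -1
edge 2 of 15 (Red): { (no moves) | -1, 0 } ⇒ -2
edge 3 of 15 (Red): { (no moves) | -2, -1, 0 } ⇒ -3
edge 4 of 15 (Blue): { -3 | -2, -1, 0 } ⇒ -5/2
edge 5 of 15 (Red): { -3 | -5/2, -2, -1, 0 } ⇒ -11/4
edge 6 of 15 (Red): { -3 | -11/4, -5/2, -2, -1, 0 } ⇒ -23/8
edge 7 of 15 (Red): { -3 | -23/8, -11/4, -5/2, -2, -1, 0 } ⇒ -47/16
edge 8 of 15 (Blue): { -3, -47/16 | -23/8, -11/4, -5/2, -2, -1, 0 } ⇒ -93/32
edge 9 of 15 (Red): { -3, -47/16 | -93/32, -23/8, -11/4, -5/2, -2, -1, 0 } ⇒ -187/64
edge 10 of 15 (Blue): { -3, -47/16, -187/64 | -93/32, -23/8, -11/4, -5/2, -2, -1, 0 } ⇒ -373/128
edge 11 of 15 (Blue): { -3, -47/16, -187/64, -373/128 | -93/32, -23/8, -11/4, -5/2, -2, -1, 0 } ⇒ -745/256
edge 12 of 15 (Red): { -3, -47/16, -187/64, -373/128 | -745/256, -93/32, -23/8, -11/4, -5/2, -2, -1, 0 } ⇒ -1491/512
edge 13 of 15 (Blue): { -3, -47/16, -187/64, -373/128, -1491/512 | -745/256, -93/32, -23/8, -11/4, -5/2, -2, -1, 0 } ⇒ -2981/1024
edge 14 of 15 (Red): { -3, -47/16, -187/64, -373/128, -1491/512 | -2981/1024, -745/256, -93/32, -23/8, -11/4, -5/2, -2, -1, 0 } ⇒ -5963/2048
edge 15 of 15 (Blue): { -3, -47/16, -187/64, -373/128, -1491/512, -5963/2048 | -2981/1024, -745/256, -93/32, -23/8, -11/4, -5/2, -2, -1, 0 } ⇒ -11925/4096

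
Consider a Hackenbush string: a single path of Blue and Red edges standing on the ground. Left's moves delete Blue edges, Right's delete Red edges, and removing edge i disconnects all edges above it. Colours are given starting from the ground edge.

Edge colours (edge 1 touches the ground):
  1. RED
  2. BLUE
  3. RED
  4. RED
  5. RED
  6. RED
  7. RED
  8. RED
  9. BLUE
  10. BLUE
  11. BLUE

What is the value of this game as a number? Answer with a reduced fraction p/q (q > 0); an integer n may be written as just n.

g_1 [R]  L=[∅]  R=[0]  so -1
g_2 [RB]  L=[-1]  R=[0]  so -1/2
g_3 [RBR]  L=[-1]  R=[-1/2, 0]  so -3/4
g_4 [RBRR]  L=[-1]  R=[-3/4, -1/2, 0]  so -7/8
g_5 [RBRRR]  L=[-1]  R=[-7/8, -3/4, -1/2, 0]  so -15/16
g_6 [RBRRRR]  L=[-1]  R=[-15/16, -7/8, -3/4, -1/2, 0]  so -31/32
g_7 [RBRRRRR]  L=[-1]  R=[-31/32, -15/16, -7/8, -3/4, -1/2, 0]  so -63/64
g_8 [RBRRRRRR]  L=[-1]  R=[-63/64, -31/32, -15/16, -7/8, -3/4, -1/2, 0]  so -127/128
g_9 [RBRRRRRRB]  L=[-1, -127/128]  R=[-63/64, -31/32, -15/16, -7/8, -3/4, -1/2, 0]  so -253/256
g_10 [RBRRRRRRBB]  L=[-1, -127/128, -253/256]  R=[-63/64, -31/32, -15/16, -7/8, -3/4, -1/2, 0]  so -505/512
g_11 [RBRRRRRRBBB]  L=[-1, -127/128, -253/256, -505/512]  R=[-63/64, -31/32, -15/16, -7/8, -3/4, -1/2, 0]  so -1009/1024

-1009/1024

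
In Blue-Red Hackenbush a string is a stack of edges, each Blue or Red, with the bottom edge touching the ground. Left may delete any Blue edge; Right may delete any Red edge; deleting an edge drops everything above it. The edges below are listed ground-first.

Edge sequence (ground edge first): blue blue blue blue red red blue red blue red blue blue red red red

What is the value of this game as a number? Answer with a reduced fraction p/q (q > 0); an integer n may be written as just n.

Prefix values for blue blue blue blue red red blue red blue red blue blue red red red via {L|R} + simplicity:
edge 1 of 15 (blue): { 0 | ∅ } → 1
edge 2 of 15 (blue): { 0 1 | ∅ } → 2
edge 3 of 15 (blue): { 0 1 2 | ∅ } → 3
edge 4 of 15 (blue): { 0 1 2 3 | ∅ } → 4
edge 5 of 15 (red): { 0 1 2 3 | 4 } → 7/2
edge 6 of 15 (red): { 0 1 2 3 | 7/2 4 } → 13/4
edge 7 of 15 (blue): { 0 1 2 3 13/4 | 7/2 4 } → 27/8
edge 8 of 15 (red): { 0 1 2 3 13/4 | 27/8 7/2 4 } → 53/16
edge 9 of 15 (blue): { 0 1 2 3 13/4 53/16 | 27/8 7/2 4 } → 107/32
edge 10 of 15 (red): { 0 1 2 3 13/4 53/16 | 107/32 27/8 7/2 4 } → 213/64
edge 11 of 15 (blue): { 0 1 2 3 13/4 53/16 213/64 | 107/32 27/8 7/2 4 } → 427/128
edge 12 of 15 (blue): { 0 1 2 3 13/4 53/16 213/64 427/128 | 107/32 27/8 7/2 4 } → 855/256
edge 13 of 15 (red): { 0 1 2 3 13/4 53/16 213/64 427/128 | 855/256 107/32 27/8 7/2 4 } → 1709/512
edge 14 of 15 (red): { 0 1 2 3 13/4 53/16 213/64 427/128 | 1709/512 855/256 107/32 27/8 7/2 4 } → 3417/1024
edge 15 of 15 (red): { 0 1 2 3 13/4 53/16 213/64 427/128 | 3417/1024 1709/512 855/256 107/32 27/8 7/2 4 } → 6833/2048

6833/2048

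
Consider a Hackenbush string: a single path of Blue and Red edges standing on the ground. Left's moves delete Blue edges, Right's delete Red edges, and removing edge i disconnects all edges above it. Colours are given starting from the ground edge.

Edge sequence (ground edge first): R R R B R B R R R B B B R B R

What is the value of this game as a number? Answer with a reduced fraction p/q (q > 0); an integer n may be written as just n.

-11147/4096

Recurse on prefixes of the 15-edge string R R R B R B R R R B B B R B R:
value_1 [R]  L=[·]  R=[0]  -> -1
value_2 [RR]  L=[·]  R=[-1 0]  -> -2
value_3 [RRR]  L=[·]  R=[-2 -1 0]  -> -3
value_4 [RRRB]  L=[-3]  R=[-2 -1 0]  -> -5/2
value_5 [RRRBR]  L=[-3]  R=[-5/2 -2 -1 0]  -> -11/4
value_6 [RRRBRB]  L=[-3 -11/4]  R=[-5/2 -2 -1 0]  -> -21/8
value_7 [RRRBRBR]  L=[-3 -11/4]  R=[-21/8 -5/2 -2 -1 0]  -> -43/16
value_8 [RRRBRBRR]  L=[-3 -11/4]  R=[-43/16 -21/8 -5/2 -2 -1 0]  -> -87/32
value_9 [RRRBRBRRR]  L=[-3 -11/4]  R=[-87/32 -43/16 -21/8 -5/2 -2 -1 0]  -> -175/64
value_10 [RRRBRBRRRB]  L=[-3 -11/4 -175/64]  R=[-87/32 -43/16 -21/8 -5/2 -2 -1 0]  -> -349/128
value_11 [RRRBRBRRRBB]  L=[-3 -11/4 -175/64 -349/128]  R=[-87/32 -43/16 -21/8 -5/2 -2 -1 0]  -> -697/256
value_12 [RRRBRBRRRBBB]  L=[-3 -11/4 -175/64 -349/128 -697/256]  R=[-87/32 -43/16 -21/8 -5/2 -2 -1 0]  -> -1393/512
value_13 [RRRBRBRRRBBBR]  L=[-3 -11/4 -175/64 -349/128 -697/256]  R=[-1393/512 -87/32 -43/16 -21/8 -5/2 -2 -1 0]  -> -2787/1024
value_14 [RRRBRBRRRBBBRB]  L=[-3 -11/4 -175/64 -349/128 -697/256 -2787/1024]  R=[-1393/512 -87/32 -43/16 -21/8 -5/2 -2 -1 0]  -> -5573/2048
value_15 [RRRBRBRRRBBBRBR]  L=[-3 -11/4 -175/64 -349/128 -697/256 -2787/1024]  R=[-5573/2048 -1393/512 -87/32 -43/16 -21/8 -5/2 -2 -1 0]  -> -11147/4096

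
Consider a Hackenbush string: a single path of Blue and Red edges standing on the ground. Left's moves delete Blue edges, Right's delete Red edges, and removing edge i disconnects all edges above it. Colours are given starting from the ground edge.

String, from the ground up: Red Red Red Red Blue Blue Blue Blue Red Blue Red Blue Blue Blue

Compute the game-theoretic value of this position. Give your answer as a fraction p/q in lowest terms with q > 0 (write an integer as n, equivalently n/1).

-3153/1024

Build g(s[:k]) for k = 1..14, string s = Red Red Red Red Blue Blue Blue Blue Red Blue Red Blue Blue Blue.
step 1: add Red to get R; options L={  } R={ 0 } => -1
step 2: add Red to get RR; options L={  } R={ -1; 0 } => -2
step 3: add Red to get RRR; options L={  } R={ -2; -1; 0 } => -3
step 4: add Red to get RRRR; options L={  } R={ -3; -2; -1; 0 } => -4
step 5: add Blue to get RRRRB; options L={ -4 } R={ -3; -2; -1; 0 } => -7/2
step 6: add Blue to get RRRRBB; options L={ -4; -7/2 } R={ -3; -2; -1; 0 } => -13/4
step 7: add Blue to get RRRRBBB; options L={ -4; -7/2; -13/4 } R={ -3; -2; -1; 0 } => -25/8
step 8: add Blue to get RRRRBBBB; options L={ -4; -7/2; -13/4; -25/8 } R={ -3; -2; -1; 0 } => -49/16
step 9: add Red to get RRRRBBBBR; options L={ -4; -7/2; -13/4; -25/8 } R={ -49/16; -3; -2; -1; 0 } => -99/32
step 10: add Blue to get RRRRBBBBRB; options L={ -4; -7/2; -13/4; -25/8; -99/32 } R={ -49/16; -3; -2; -1; 0 } => -197/64
step 11: add Red to get RRRRBBBBRBR; options L={ -4; -7/2; -13/4; -25/8; -99/32 } R={ -197/64; -49/16; -3; -2; -1; 0 } => -395/128
step 12: add Blue to get RRRRBBBBRBRB; options L={ -4; -7/2; -13/4; -25/8; -99/32; -395/128 } R={ -197/64; -49/16; -3; -2; -1; 0 } => -789/256
step 13: add Blue to get RRRRBBBBRBRBB; options L={ -4; -7/2; -13/4; -25/8; -99/32; -395/128; -789/256 } R={ -197/64; -49/16; -3; -2; -1; 0 } => -1577/512
step 14: add Blue to get RRRRBBBBRBRBBB; options L={ -4; -7/2; -13/4; -25/8; -99/32; -395/128; -789/256; -1577/512 } R={ -197/64; -49/16; -3; -2; -1; 0 } => -3153/1024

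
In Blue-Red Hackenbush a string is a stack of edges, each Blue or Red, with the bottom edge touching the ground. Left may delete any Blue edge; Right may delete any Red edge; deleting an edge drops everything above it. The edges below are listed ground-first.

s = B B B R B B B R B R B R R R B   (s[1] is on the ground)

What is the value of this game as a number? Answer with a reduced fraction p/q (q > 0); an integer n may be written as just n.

11939/4096

Build val(s[:k]) for k = 1..15, string s = B B B R B B B R B R B R R R B.
edge 1 of 15 (B): { 0 | · } gives 1
edge 2 of 15 (B): { 0, 1 | · } gives 2
edge 3 of 15 (B): { 0, 1, 2 | · } gives 3
edge 4 of 15 (R): { 0, 1, 2 | 3 } gives 5/2
edge 5 of 15 (B): { 0, 1, 2, 5/2 | 3 } gives 11/4
edge 6 of 15 (B): { 0, 1, 2, 5/2, 11/4 | 3 } gives 23/8
edge 7 of 15 (B): { 0, 1, 2, 5/2, 11/4, 23/8 | 3 } gives 47/16
edge 8 of 15 (R): { 0, 1, 2, 5/2, 11/4, 23/8 | 47/16, 3 } gives 93/32
edge 9 of 15 (B): { 0, 1, 2, 5/2, 11/4, 23/8, 93/32 | 47/16, 3 } gives 187/64
edge 10 of 15 (R): { 0, 1, 2, 5/2, 11/4, 23/8, 93/32 | 187/64, 47/16, 3 } gives 373/128
edge 11 of 15 (B): { 0, 1, 2, 5/2, 11/4, 23/8, 93/32, 373/128 | 187/64, 47/16, 3 } gives 747/256
edge 12 of 15 (R): { 0, 1, 2, 5/2, 11/4, 23/8, 93/32, 373/128 | 747/256, 187/64, 47/16, 3 } gives 1493/512
edge 13 of 15 (R): { 0, 1, 2, 5/2, 11/4, 23/8, 93/32, 373/128 | 1493/512, 747/256, 187/64, 47/16, 3 } gives 2985/1024
edge 14 of 15 (R): { 0, 1, 2, 5/2, 11/4, 23/8, 93/32, 373/128 | 2985/1024, 1493/512, 747/256, 187/64, 47/16, 3 } gives 5969/2048
edge 15 of 15 (B): { 0, 1, 2, 5/2, 11/4, 23/8, 93/32, 373/128, 5969/2048 | 2985/1024, 1493/512, 747/256, 187/64, 47/16, 3 } gives 11939/4096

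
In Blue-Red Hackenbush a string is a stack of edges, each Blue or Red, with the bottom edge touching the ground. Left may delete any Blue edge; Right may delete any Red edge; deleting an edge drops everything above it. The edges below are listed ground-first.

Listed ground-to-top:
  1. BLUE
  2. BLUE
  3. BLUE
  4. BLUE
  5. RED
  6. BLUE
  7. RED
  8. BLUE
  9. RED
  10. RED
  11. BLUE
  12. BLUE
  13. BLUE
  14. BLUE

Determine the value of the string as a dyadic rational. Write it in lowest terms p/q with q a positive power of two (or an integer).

3743/1024

1 of 14 · B · max L 0 · min R +∞ = 1
2 of 14 · BB · max L 1 · min R +∞ = 2
3 of 14 · BBB · max L 2 · min R +∞ = 3
4 of 14 · BBBB · max L 3 · min R +∞ = 4
5 of 14 · BBBBR · max L 3 · min R 4 = 7/2
6 of 14 · BBBBRB · max L 7/2 · min R 4 = 15/4
7 of 14 · BBBBRBR · max L 7/2 · min R 15/4 = 29/8
8 of 14 · BBBBRBRB · max L 29/8 · min R 15/4 = 59/16
9 of 14 · BBBBRBRBR · max L 29/8 · min R 59/16 = 117/32
10 of 14 · BBBBRBRBRR · max L 29/8 · min R 117/32 = 233/64
11 of 14 · BBBBRBRBRRB · max L 233/64 · min R 117/32 = 467/128
12 of 14 · BBBBRBRBRRBB · max L 467/128 · min R 117/32 = 935/256
13 of 14 · BBBBRBRBRRBBB · max L 935/256 · min R 117/32 = 1871/512
14 of 14 · BBBBRBRBRRBBBB · max L 1871/512 · min R 117/32 = 3743/1024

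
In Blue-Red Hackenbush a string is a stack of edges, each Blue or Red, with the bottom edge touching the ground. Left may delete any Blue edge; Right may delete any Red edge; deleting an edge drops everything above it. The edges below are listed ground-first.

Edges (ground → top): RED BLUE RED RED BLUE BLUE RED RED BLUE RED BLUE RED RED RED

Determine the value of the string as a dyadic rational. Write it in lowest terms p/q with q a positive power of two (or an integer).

-6575/8192

edge 1 of 14 (RED): { — | 0 } ⇒ -1
edge 2 of 14 (BLUE): { -1 | 0 } ⇒ -1/2
edge 3 of 14 (RED): { -1 | -1/2 0 } ⇒ -3/4
edge 4 of 14 (RED): { -1 | -3/4 -1/2 0 } ⇒ -7/8
edge 5 of 14 (BLUE): { -1 -7/8 | -3/4 -1/2 0 } ⇒ -13/16
edge 6 of 14 (BLUE): { -1 -7/8 -13/16 | -3/4 -1/2 0 } ⇒ -25/32
edge 7 of 14 (RED): { -1 -7/8 -13/16 | -25/32 -3/4 -1/2 0 } ⇒ -51/64
edge 8 of 14 (RED): { -1 -7/8 -13/16 | -51/64 -25/32 -3/4 -1/2 0 } ⇒ -103/128
edge 9 of 14 (BLUE): { -1 -7/8 -13/16 -103/128 | -51/64 -25/32 -3/4 -1/2 0 } ⇒ -205/256
edge 10 of 14 (RED): { -1 -7/8 -13/16 -103/128 | -205/256 -51/64 -25/32 -3/4 -1/2 0 } ⇒ -411/512
edge 11 of 14 (BLUE): { -1 -7/8 -13/16 -103/128 -411/512 | -205/256 -51/64 -25/32 -3/4 -1/2 0 } ⇒ -821/1024
edge 12 of 14 (RED): { -1 -7/8 -13/16 -103/128 -411/512 | -821/1024 -205/256 -51/64 -25/32 -3/4 -1/2 0 } ⇒ -1643/2048
edge 13 of 14 (RED): { -1 -7/8 -13/16 -103/128 -411/512 | -1643/2048 -821/1024 -205/256 -51/64 -25/32 -3/4 -1/2 0 } ⇒ -3287/4096
edge 14 of 14 (RED): { -1 -7/8 -13/16 -103/128 -411/512 | -3287/4096 -1643/2048 -821/1024 -205/256 -51/64 -25/32 -3/4 -1/2 0 } ⇒ -6575/8192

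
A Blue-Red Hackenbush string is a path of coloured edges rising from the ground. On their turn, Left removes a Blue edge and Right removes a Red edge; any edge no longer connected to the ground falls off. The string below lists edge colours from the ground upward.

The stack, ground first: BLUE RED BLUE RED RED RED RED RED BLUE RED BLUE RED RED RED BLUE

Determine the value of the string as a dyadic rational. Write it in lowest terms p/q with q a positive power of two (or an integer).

Recurse on prefixes of the 15-edge string BLUE RED BLUE RED RED RED RED RED BLUE RED BLUE RED RED RED BLUE:
edge 1 of 15 (BLUE): { 0 | (no moves) } so 1
edge 2 of 15 (RED): { 0 | 1 } so 1/2
edge 3 of 15 (BLUE): { 0; 1/2 | 1 } so 3/4
edge 4 of 15 (RED): { 0; 1/2 | 3/4; 1 } so 5/8
edge 5 of 15 (RED): { 0; 1/2 | 5/8; 3/4; 1 } so 9/16
edge 6 of 15 (RED): { 0; 1/2 | 9/16; 5/8; 3/4; 1 } so 17/32
edge 7 of 15 (RED): { 0; 1/2 | 17/32; 9/16; 5/8; 3/4; 1 } so 33/64
edge 8 of 15 (RED): { 0; 1/2 | 33/64; 17/32; 9/16; 5/8; 3/4; 1 } so 65/128
edge 9 of 15 (BLUE): { 0; 1/2; 65/128 | 33/64; 17/32; 9/16; 5/8; 3/4; 1 } so 131/256
edge 10 of 15 (RED): { 0; 1/2; 65/128 | 131/256; 33/64; 17/32; 9/16; 5/8; 3/4; 1 } so 261/512
edge 11 of 15 (BLUE): { 0; 1/2; 65/128; 261/512 | 131/256; 33/64; 17/32; 9/16; 5/8; 3/4; 1 } so 523/1024
edge 12 of 15 (RED): { 0; 1/2; 65/128; 261/512 | 523/1024; 131/256; 33/64; 17/32; 9/16; 5/8; 3/4; 1 } so 1045/2048
edge 13 of 15 (RED): { 0; 1/2; 65/128; 261/512 | 1045/2048; 523/1024; 131/256; 33/64; 17/32; 9/16; 5/8; 3/4; 1 } so 2089/4096
edge 14 of 15 (RED): { 0; 1/2; 65/128; 261/512 | 2089/4096; 1045/2048; 523/1024; 131/256; 33/64; 17/32; 9/16; 5/8; 3/4; 1 } so 4177/8192
edge 15 of 15 (BLUE): { 0; 1/2; 65/128; 261/512; 4177/8192 | 2089/4096; 1045/2048; 523/1024; 131/256; 33/64; 17/32; 9/16; 5/8; 3/4; 1 } so 8355/16384

8355/16384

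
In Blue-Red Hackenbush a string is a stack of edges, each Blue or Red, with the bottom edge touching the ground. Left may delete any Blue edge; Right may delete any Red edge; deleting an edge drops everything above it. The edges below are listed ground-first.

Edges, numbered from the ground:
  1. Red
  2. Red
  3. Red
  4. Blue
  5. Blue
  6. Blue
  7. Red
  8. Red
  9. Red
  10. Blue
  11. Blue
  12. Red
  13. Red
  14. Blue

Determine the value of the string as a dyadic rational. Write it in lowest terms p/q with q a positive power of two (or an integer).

-4557/2048

step 1: add Red to get R; options L={ none } R={ 0 } — -1
step 2: add Red to get RR; options L={ none } R={ -1,0 } — -2
step 3: add Red to get RRR; options L={ none } R={ -2,-1,0 } — -3
step 4: add Blue to get RRRB; options L={ -3 } R={ -2,-1,0 } — -5/2
step 5: add Blue to get RRRBB; options L={ -3,-5/2 } R={ -2,-1,0 } — -9/4
step 6: add Blue to get RRRBBB; options L={ -3,-5/2,-9/4 } R={ -2,-1,0 } — -17/8
step 7: add Red to get RRRBBBR; options L={ -3,-5/2,-9/4 } R={ -17/8,-2,-1,0 } — -35/16
step 8: add Red to get RRRBBBRR; options L={ -3,-5/2,-9/4 } R={ -35/16,-17/8,-2,-1,0 } — -71/32
step 9: add Red to get RRRBBBRRR; options L={ -3,-5/2,-9/4 } R={ -71/32,-35/16,-17/8,-2,-1,0 } — -143/64
step 10: add Blue to get RRRBBBRRRB; options L={ -3,-5/2,-9/4,-143/64 } R={ -71/32,-35/16,-17/8,-2,-1,0 } — -285/128
step 11: add Blue to get RRRBBBRRRBB; options L={ -3,-5/2,-9/4,-143/64,-285/128 } R={ -71/32,-35/16,-17/8,-2,-1,0 } — -569/256
step 12: add Red to get RRRBBBRRRBBR; options L={ -3,-5/2,-9/4,-143/64,-285/128 } R={ -569/256,-71/32,-35/16,-17/8,-2,-1,0 } — -1139/512
step 13: add Red to get RRRBBBRRRBBRR; options L={ -3,-5/2,-9/4,-143/64,-285/128 } R={ -1139/512,-569/256,-71/32,-35/16,-17/8,-2,-1,0 } — -2279/1024
step 14: add Blue to get RRRBBBRRRBBRRB; options L={ -3,-5/2,-9/4,-143/64,-285/128,-2279/1024 } R={ -1139/512,-569/256,-71/32,-35/16,-17/8,-2,-1,0 } — -4557/2048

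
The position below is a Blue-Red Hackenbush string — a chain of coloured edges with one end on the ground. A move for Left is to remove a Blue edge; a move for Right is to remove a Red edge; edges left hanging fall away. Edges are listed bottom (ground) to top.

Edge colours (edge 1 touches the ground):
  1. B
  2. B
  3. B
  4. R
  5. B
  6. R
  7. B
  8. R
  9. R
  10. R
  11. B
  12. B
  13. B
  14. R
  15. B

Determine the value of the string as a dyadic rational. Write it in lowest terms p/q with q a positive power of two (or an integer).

Prefix values for B B B R B R B R R R B B B R B via {L|R} + simplicity:
B: Left { 0 }, Right { none } — simplest 1
BB: Left { 0, 1 }, Right { none } — simplest 2
BBB: Left { 0, 1, 2 }, Right { none } — simplest 3
BBBR: Left { 0, 1, 2 }, Right { 3 } — simplest 5/2
BBBRB: Left { 0, 1, 2, 5/2 }, Right { 3 } — simplest 11/4
BBBRBR: Left { 0, 1, 2, 5/2 }, Right { 11/4, 3 } — simplest 21/8
BBBRBRB: Left { 0, 1, 2, 5/2, 21/8 }, Right { 11/4, 3 } — simplest 43/16
BBBRBRBR: Left { 0, 1, 2, 5/2, 21/8 }, Right { 43/16, 11/4, 3 } — simplest 85/32
BBBRBRBRR: Left { 0, 1, 2, 5/2, 21/8 }, Right { 85/32, 43/16, 11/4, 3 } — simplest 169/64
BBBRBRBRRR: Left { 0, 1, 2, 5/2, 21/8 }, Right { 169/64, 85/32, 43/16, 11/4, 3 } — simplest 337/128
BBBRBRBRRRB: Left { 0, 1, 2, 5/2, 21/8, 337/128 }, Right { 169/64, 85/32, 43/16, 11/4, 3 } — simplest 675/256
BBBRBRBRRRBB: Left { 0, 1, 2, 5/2, 21/8, 337/128, 675/256 }, Right { 169/64, 85/32, 43/16, 11/4, 3 } — simplest 1351/512
BBBRBRBRRRBBB: Left { 0, 1, 2, 5/2, 21/8, 337/128, 675/256, 1351/512 }, Right { 169/64, 85/32, 43/16, 11/4, 3 } — simplest 2703/1024
BBBRBRBRRRBBBR: Left { 0, 1, 2, 5/2, 21/8, 337/128, 675/256, 1351/512 }, Right { 2703/1024, 169/64, 85/32, 43/16, 11/4, 3 } — simplest 5405/2048
BBBRBRBRRRBBBRB: Left { 0, 1, 2, 5/2, 21/8, 337/128, 675/256, 1351/512, 5405/2048 }, Right { 2703/1024, 169/64, 85/32, 43/16, 11/4, 3 } — simplest 10811/4096

10811/4096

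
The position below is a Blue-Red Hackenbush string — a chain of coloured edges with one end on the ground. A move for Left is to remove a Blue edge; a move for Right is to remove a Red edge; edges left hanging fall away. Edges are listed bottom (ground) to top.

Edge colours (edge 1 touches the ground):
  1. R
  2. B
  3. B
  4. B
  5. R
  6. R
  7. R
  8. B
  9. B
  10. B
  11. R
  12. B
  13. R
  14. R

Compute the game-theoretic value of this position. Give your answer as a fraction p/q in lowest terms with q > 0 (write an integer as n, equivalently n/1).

G_1 [R]  L=[(no moves)]  R=[0]  -> -1
G_2 [RB]  L=[-1]  R=[0]  -> -1/2
G_3 [RBB]  L=[-1; -1/2]  R=[0]  -> -1/4
G_4 [RBBB]  L=[-1; -1/2; -1/4]  R=[0]  -> -1/8
G_5 [RBBBR]  L=[-1; -1/2; -1/4]  R=[-1/8; 0]  -> -3/16
G_6 [RBBBRR]  L=[-1; -1/2; -1/4]  R=[-3/16; -1/8; 0]  -> -7/32
G_7 [RBBBRRR]  L=[-1; -1/2; -1/4]  R=[-7/32; -3/16; -1/8; 0]  -> -15/64
G_8 [RBBBRRRB]  L=[-1; -1/2; -1/4; -15/64]  R=[-7/32; -3/16; -1/8; 0]  -> -29/128
G_9 [RBBBRRRBB]  L=[-1; -1/2; -1/4; -15/64; -29/128]  R=[-7/32; -3/16; -1/8; 0]  -> -57/256
G_10 [RBBBRRRBBB]  L=[-1; -1/2; -1/4; -15/64; -29/128; -57/256]  R=[-7/32; -3/16; -1/8; 0]  -> -113/512
G_11 [RBBBRRRBBBR]  L=[-1; -1/2; -1/4; -15/64; -29/128; -57/256]  R=[-113/512; -7/32; -3/16; -1/8; 0]  -> -227/1024
G_12 [RBBBRRRBBBRB]  L=[-1; -1/2; -1/4; -15/64; -29/128; -57/256; -227/1024]  R=[-113/512; -7/32; -3/16; -1/8; 0]  -> -453/2048
G_13 [RBBBRRRBBBRBR]  L=[-1; -1/2; -1/4; -15/64; -29/128; -57/256; -227/1024]  R=[-453/2048; -113/512; -7/32; -3/16; -1/8; 0]  -> -907/4096
G_14 [RBBBRRRBBBRBRR]  L=[-1; -1/2; -1/4; -15/64; -29/128; -57/256; -227/1024]  R=[-907/4096; -453/2048; -113/512; -7/32; -3/16; -1/8; 0]  -> -1815/8192

-1815/8192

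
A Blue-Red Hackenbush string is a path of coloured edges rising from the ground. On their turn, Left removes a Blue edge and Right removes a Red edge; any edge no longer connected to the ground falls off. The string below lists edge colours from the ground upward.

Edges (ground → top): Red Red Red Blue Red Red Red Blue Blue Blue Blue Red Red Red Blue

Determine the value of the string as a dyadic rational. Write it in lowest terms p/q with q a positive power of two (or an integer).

-11805/4096

v_1 [R]  L=[∅]  R=[0]  — -1
v_2 [RR]  L=[∅]  R=[-1,0]  — -2
v_3 [RRR]  L=[∅]  R=[-2,-1,0]  — -3
v_4 [RRRB]  L=[-3]  R=[-2,-1,0]  — -5/2
v_5 [RRRBR]  L=[-3]  R=[-5/2,-2,-1,0]  — -11/4
v_6 [RRRBRR]  L=[-3]  R=[-11/4,-5/2,-2,-1,0]  — -23/8
v_7 [RRRBRRR]  L=[-3]  R=[-23/8,-11/4,-5/2,-2,-1,0]  — -47/16
v_8 [RRRBRRRB]  L=[-3,-47/16]  R=[-23/8,-11/4,-5/2,-2,-1,0]  — -93/32
v_9 [RRRBRRRBB]  L=[-3,-47/16,-93/32]  R=[-23/8,-11/4,-5/2,-2,-1,0]  — -185/64
v_10 [RRRBRRRBBB]  L=[-3,-47/16,-93/32,-185/64]  R=[-23/8,-11/4,-5/2,-2,-1,0]  — -369/128
v_11 [RRRBRRRBBBB]  L=[-3,-47/16,-93/32,-185/64,-369/128]  R=[-23/8,-11/4,-5/2,-2,-1,0]  — -737/256
v_12 [RRRBRRRBBBBR]  L=[-3,-47/16,-93/32,-185/64,-369/128]  R=[-737/256,-23/8,-11/4,-5/2,-2,-1,0]  — -1475/512
v_13 [RRRBRRRBBBBRR]  L=[-3,-47/16,-93/32,-185/64,-369/128]  R=[-1475/512,-737/256,-23/8,-11/4,-5/2,-2,-1,0]  — -2951/1024
v_14 [RRRBRRRBBBBRRR]  L=[-3,-47/16,-93/32,-185/64,-369/128]  R=[-2951/1024,-1475/512,-737/256,-23/8,-11/4,-5/2,-2,-1,0]  — -5903/2048
v_15 [RRRBRRRBBBBRRRB]  L=[-3,-47/16,-93/32,-185/64,-369/128,-5903/2048]  R=[-2951/1024,-1475/512,-737/256,-23/8,-11/4,-5/2,-2,-1,0]  — -11805/4096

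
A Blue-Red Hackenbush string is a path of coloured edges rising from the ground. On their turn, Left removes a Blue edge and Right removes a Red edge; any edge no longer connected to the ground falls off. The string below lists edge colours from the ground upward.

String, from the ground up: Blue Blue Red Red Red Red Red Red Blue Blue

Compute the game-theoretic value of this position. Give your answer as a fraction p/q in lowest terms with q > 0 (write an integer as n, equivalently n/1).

Build g(s[:k]) for k = 1..10, string s = Blue Blue Red Red Red Red Red Red Blue Blue.
step 1: add Blue to get B; options L={ 0 } R={ · } — 1
step 2: add Blue to get BB; options L={ 0 1 } R={ · } — 2
step 3: add Red to get BBR; options L={ 0 1 } R={ 2 } — 3/2
step 4: add Red to get BBRR; options L={ 0 1 } R={ 3/2 2 } — 5/4
step 5: add Red to get BBRRR; options L={ 0 1 } R={ 5/4 3/2 2 } — 9/8
step 6: add Red to get BBRRRR; options L={ 0 1 } R={ 9/8 5/4 3/2 2 } — 17/16
step 7: add Red to get BBRRRRR; options L={ 0 1 } R={ 17/16 9/8 5/4 3/2 2 } — 33/32
step 8: add Red to get BBRRRRRR; options L={ 0 1 } R={ 33/32 17/16 9/8 5/4 3/2 2 } — 65/64
step 9: add Blue to get BBRRRRRRB; options L={ 0 1 65/64 } R={ 33/32 17/16 9/8 5/4 3/2 2 } — 131/128
step 10: add Blue to get BBRRRRRRBB; options L={ 0 1 65/64 131/128 } R={ 33/32 17/16 9/8 5/4 3/2 2 } — 263/256

263/256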